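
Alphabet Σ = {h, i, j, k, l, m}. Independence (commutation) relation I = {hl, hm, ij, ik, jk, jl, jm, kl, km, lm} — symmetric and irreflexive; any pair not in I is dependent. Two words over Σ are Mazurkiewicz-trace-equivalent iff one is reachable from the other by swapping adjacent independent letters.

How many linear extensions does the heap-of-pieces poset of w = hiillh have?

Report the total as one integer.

3

drop 0:h onto floor
drop 1:i onto {0:h}
drop 2:i onto {1:i}
drop 3:l onto {2:i}
drop 4:l onto {3:l}
drop 5:h onto {2:i}
ground layer = {0:h}
drop-orders for the pieces not yet dropped (sum over which currently-grounded one goes next):
  1 to go: {4} 1  {5} 1
  2 to go: {3,4} 1  {4,5} 2
  3 to go: {3,4,5} 3
  4 to go: {2,3,4,5} 3
  if 0:h drops first: 3 orders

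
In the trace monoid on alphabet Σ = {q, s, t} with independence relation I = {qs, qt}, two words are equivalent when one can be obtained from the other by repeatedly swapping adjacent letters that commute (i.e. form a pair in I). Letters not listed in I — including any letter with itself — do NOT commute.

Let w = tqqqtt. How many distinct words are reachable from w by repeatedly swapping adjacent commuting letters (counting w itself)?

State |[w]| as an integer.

20

drop 0:t onto floor
drop 1:q onto floor
drop 2:q onto {1:q}
drop 3:q onto {2:q}
drop 4:t onto {0:t}
drop 5:t onto {4:t}
ground layer = {0:t, 1:q}
drop-orders for the pieces not yet dropped (sum over which currently-grounded one goes next):
  1 to go: {3} 1  {5} 1
  2 to go: {2,3} 1  {3,5} 2  {4,5} 1
  3 to go: {0,4,5} 1  {1,2,3} 1  {2,3,5} 3  {3,4,5} 3
  4 to go: {0,3,4,5} 4  {1,2,3,5} 4  {2,3,4,5} 6
  if 0:t drops first: 10 orders
  if 1:q drops first: 10 orders
heap linearizations: 20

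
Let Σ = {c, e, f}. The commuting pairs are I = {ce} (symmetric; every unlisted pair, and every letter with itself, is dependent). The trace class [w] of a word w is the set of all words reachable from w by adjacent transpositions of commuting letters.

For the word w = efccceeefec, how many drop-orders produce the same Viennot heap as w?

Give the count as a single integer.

40

0(e) covers ∅
1(f) covers 0:e
2(c) covers 1:f
3(c) covers 2:c
4(c) covers 3:c
5(e) covers 1:f
6(e) covers 5:e
7(e) covers 6:e
8(f) covers 4:c, 7:e
9(e) covers 8:f
10(c) covers 8:f
floor of heap: 0:e
completions by unplaced set U, small U first (add the entries for U minus each lowest piece of U):
  |U|=1: {9}:1  {10}:1
  |U|=2: {9,10}:2
  |U|=3: {8,9,10}:2
  |U|=4: {4,8,9,10}:2  {7,8,9,10}:2
  |U|=5: {3,4,8,9,10}:2  {4,7,8,9,10}:4  {6,7,8,9,10}:2
  |U|=6: {2,3,4,8,9,10}:2  {3,4,7,8,9,10}:6  {4,6,7,8,9,10}:6  {5,6,7,8,9,10}:2
  |U|=7: {2,3,4,7,8,9,10}:8  {3,4,6,7,8,9,10}:12  {4,5,6,7,8,9,10}:8
  |U|=8: {2,3,4,6,7,8,9,10}:20  {3,4,5,6,7,8,9,10}:20
  |U|=9: {2,3,4,5,6,7,8,9,10}:40
  start at 0(e): 40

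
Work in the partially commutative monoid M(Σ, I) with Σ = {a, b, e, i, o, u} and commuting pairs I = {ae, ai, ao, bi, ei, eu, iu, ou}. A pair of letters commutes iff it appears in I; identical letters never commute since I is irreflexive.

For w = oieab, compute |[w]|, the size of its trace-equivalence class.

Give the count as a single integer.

11

#0=o has no predecessor
#1=i depends on [0:o]
#2=e depends on [0:o]
#3=a has no predecessor
#4=b depends on [2:e, 3:a]
sources: [0:o, 3:a]
N(rest) = Σ N(rest − s) over sources s of rest; N(one piece) = 1:
  size 1 → [1]=1  [4]=1
  size 2 → [1,4]=2  [2,4]=1  [3,4]=1
  size 3 → [1,2,4]=3  [1,3,4]=3  [2,3,4]=2
  first=0(o) contributes 8
  first=3(a) contributes 3
|[w]| = 11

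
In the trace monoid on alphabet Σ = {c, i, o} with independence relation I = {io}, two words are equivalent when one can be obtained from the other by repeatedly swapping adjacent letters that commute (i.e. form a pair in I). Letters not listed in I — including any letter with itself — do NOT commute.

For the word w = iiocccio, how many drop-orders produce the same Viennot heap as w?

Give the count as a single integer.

6

drop 0:i onto floor
drop 1:i onto {0:i}
drop 2:o onto floor
drop 3:c onto {1:i, 2:o}
drop 4:c onto {3:c}
drop 5:c onto {4:c}
drop 6:i onto {5:c}
drop 7:o onto {5:c}
ground layer = {0:i, 2:o}
drop-orders for the pieces not yet dropped (sum over which currently-grounded one goes next):
  1 to go: {6} 1  {7} 1
  2 to go: {6,7} 2
  3 to go: {5,6,7} 2
  4 to go: {4,5,6,7} 2
  5 to go: {3,4,5,6,7} 2
  6 to go: {1,3,4,5,6,7} 2  {2,3,4,5,6,7} 2
  if 0:i drops first: 4 orders
  if 2:o drops first: 2 orders
heap linearizations: 6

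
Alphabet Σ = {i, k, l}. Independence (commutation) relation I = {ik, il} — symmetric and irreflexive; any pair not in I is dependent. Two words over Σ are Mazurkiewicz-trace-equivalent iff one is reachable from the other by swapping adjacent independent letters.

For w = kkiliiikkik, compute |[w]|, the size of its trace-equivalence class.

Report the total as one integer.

drop 0:k onto floor
drop 1:k onto {0:k}
drop 2:i onto floor
drop 3:l onto {1:k}
drop 4:i onto {2:i}
drop 5:i onto {4:i}
drop 6:i onto {5:i}
drop 7:k onto {3:l}
drop 8:k onto {7:k}
drop 9:i onto {6:i}
drop 10:k onto {8:k}
ground layer = {0:k, 2:i}
drop-orders for the pieces not yet dropped (sum over which currently-grounded one goes next):
  1 to go: {9} 1  {10} 1
  2 to go: {6,9} 1  {8,10} 1  {9,10} 2
  3 to go: {5,6,9} 1  {6,9,10} 3  {7,8,10} 1  {8,9,10} 3
  4 to go: {3,7,8,10} 1  {4,5,6,9} 1  {5,6,9,10} 4  {6,8,9,10} 6  {7,8,9,10} 4
  5 to go: {1,3,7,8,10} 1  {2,4,5,6,9} 1  {3,7,8,9,10} 5  {4,5,6,9,10} 5  {5,6,8,9,10} 10  {6,7,8,9,10} 10
  6 to go: {0,1,3,7,8,10} 1  {1,3,7,8,9,10} 6  {2,4,5,6,9,10} 6  {3,6,7,8,9,10} 15  {4,5,6,8,9,10} 15  {5,6,7,8,9,10} 20
  7 to go: {0,1,3,7,8,9,10} 7  {1,3,6,7,8,9,10} 21  {2,4,5,6,8,9,10} 21  {3,5,6,7,8,9,10} 35  {4,5,6,7,8,9,10} 35
  8 to go: {0,1,3,6,7,8,9,10} 28  {1,3,5,6,7,8,9,10} 56  {2,4,5,6,7,8,9,10} 56  {3,4,5,6,7,8,9,10} 70
  9 to go: {0,1,3,5,6,7,8,9,10} 84  {1,3,4,5,6,7,8,9,10} 126  {2,3,4,5,6,7,8,9,10} 126
  if 0:k drops first: 252 orders
  if 2:i drops first: 210 orders
heap linearizations: 462

462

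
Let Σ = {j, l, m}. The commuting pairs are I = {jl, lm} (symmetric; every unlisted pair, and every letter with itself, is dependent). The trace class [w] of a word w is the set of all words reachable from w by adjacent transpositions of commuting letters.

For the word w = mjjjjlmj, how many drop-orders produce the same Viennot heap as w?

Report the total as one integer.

8

#0=m has no predecessor
#1=j depends on [0:m]
#2=j depends on [1:j]
#3=j depends on [2:j]
#4=j depends on [3:j]
#5=l has no predecessor
#6=m depends on [4:j]
#7=j depends on [6:m]
sources: [0:m, 5:l]
N(rest) = Σ N(rest − s) over sources s of rest; N(one piece) = 1:
  size 1 → [5]=1  [7]=1
  size 2 → [5,7]=2  [6,7]=1
  size 3 → [4,6,7]=1  [5,6,7]=3
  size 4 → [3,4,6,7]=1  [4,5,6,7]=4
  size 5 → [2,3,4,6,7]=1  [3,4,5,6,7]=5
  size 6 → [1,2,3,4,6,7]=1  [2,3,4,5,6,7]=6
  first=0(m) contributes 7
  first=5(l) contributes 1
|[w]| = 8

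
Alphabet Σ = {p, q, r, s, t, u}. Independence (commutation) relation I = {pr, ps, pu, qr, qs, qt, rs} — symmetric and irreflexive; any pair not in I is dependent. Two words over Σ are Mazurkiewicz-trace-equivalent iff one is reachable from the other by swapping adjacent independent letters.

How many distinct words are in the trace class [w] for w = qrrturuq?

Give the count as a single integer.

4

drop 0:q onto floor
drop 1:r onto floor
drop 2:r onto {1:r}
drop 3:t onto {2:r}
drop 4:u onto {0:q, 3:t}
drop 5:r onto {4:u}
drop 6:u onto {5:r}
drop 7:q onto {6:u}
ground layer = {0:q, 1:r}
drop-orders for the pieces not yet dropped (sum over which currently-grounded one goes next):
  1 to go: {7} 1
  2 to go: {6,7} 1
  3 to go: {5,6,7} 1
  4 to go: {4,5,6,7} 1
  5 to go: {0,4,5,6,7} 1  {3,4,5,6,7} 1
  6 to go: {0,3,4,5,6,7} 2  {2,3,4,5,6,7} 1
  if 0:q drops first: 1 orders
  if 1:r drops first: 3 orders
heap linearizations: 4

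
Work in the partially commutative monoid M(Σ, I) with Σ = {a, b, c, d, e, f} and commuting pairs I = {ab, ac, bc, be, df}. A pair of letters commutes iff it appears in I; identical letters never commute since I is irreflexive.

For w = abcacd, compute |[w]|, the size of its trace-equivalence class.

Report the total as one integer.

0(a) covers ∅
1(b) covers ∅
2(c) covers ∅
3(a) covers 0:a
4(c) covers 2:c
5(d) covers 1:b, 3:a, 4:c
floor of heap: 0:a, 1:b, 2:c
completions by unplaced set U, small U first (add the entries for U minus each lowest piece of U):
  |U|=1: {5}:1
  |U|=2: {1,5}:1  {3,5}:1  {4,5}:1
  |U|=3: {0,3,5}:1  {1,3,5}:2  {1,4,5}:2  {2,4,5}:1  {3,4,5}:2
  |U|=4: {0,1,3,5}:3  {0,3,4,5}:3  {1,2,4,5}:3  {1,3,4,5}:6  {2,3,4,5}:3
  start at 0(a): 12
  start at 1(b): 6
  start at 2(c): 12
sum over floor = 30

30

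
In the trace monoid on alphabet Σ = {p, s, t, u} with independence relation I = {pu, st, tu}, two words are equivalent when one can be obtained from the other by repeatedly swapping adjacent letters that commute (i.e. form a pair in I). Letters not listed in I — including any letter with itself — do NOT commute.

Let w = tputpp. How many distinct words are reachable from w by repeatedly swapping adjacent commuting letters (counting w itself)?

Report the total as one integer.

piece 0:t — minimal
piece 1:p rests on {0:t}
piece 2:u — minimal
piece 3:t rests on {1:p}
piece 4:p rests on {3:t}
piece 5:p rests on {4:p}
minimal pieces: {0:t, 2:u}
ways to finish when only these pieces remain (= sum over removing one remaining piece with nothing left below it):
  1 left: {2}→1  {5}→1
  2 left: {2,5}→2  {4,5}→1
  3 left: {2,4,5}→3  {3,4,5}→1
  4 left: {1,3,4,5}→1  {2,3,4,5}→4
  placing 0:t first → 5 extensions
  placing 2:u first → 1 extensions
total linear extensions = 6

6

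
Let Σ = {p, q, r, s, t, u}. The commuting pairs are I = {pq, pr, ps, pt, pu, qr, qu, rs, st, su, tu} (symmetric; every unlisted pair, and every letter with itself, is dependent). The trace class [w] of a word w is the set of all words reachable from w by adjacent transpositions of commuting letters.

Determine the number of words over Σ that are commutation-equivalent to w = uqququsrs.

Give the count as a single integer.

126

#0=u has no predecessor
#1=q has no predecessor
#2=q depends on [1:q]
#3=u depends on [0:u]
#4=q depends on [2:q]
#5=u depends on [3:u]
#6=s depends on [4:q]
#7=r depends on [5:u]
#8=s depends on [6:s]
sources: [0:u, 1:q]
N(rest) = Σ N(rest − s) over sources s of rest; N(one piece) = 1:
  size 1 → [7]=1  [8]=1
  size 2 → [5,7]=1  [6,8]=1  [7,8]=2
  size 3 → [3,5,7]=1  [4,6,8]=1  [5,7,8]=3  [6,7,8]=3
  size 4 → [0,3,5,7]=1  [2,4,6,8]=1  [3,5,7,8]=4  [4,6,7,8]=4  [5,6,7,8]=6
  size 5 → [0,3,5,7,8]=5  [1,2,4,6,8]=1  [2,4,6,7,8]=5  [3,5,6,7,8]=10  [4,5,6,7,8]=10
  size 6 → [0,3,5,6,7,8]=15  [1,2,4,6,7,8]=6  [2,4,5,6,7,8]=15  [3,4,5,6,7,8]=20
  size 7 → [0,3,4,5,6,7,8]=35  [1,2,4,5,6,7,8]=21  [2,3,4,5,6,7,8]=35
  first=0(u) contributes 56
  first=1(q) contributes 70
|[w]| = 126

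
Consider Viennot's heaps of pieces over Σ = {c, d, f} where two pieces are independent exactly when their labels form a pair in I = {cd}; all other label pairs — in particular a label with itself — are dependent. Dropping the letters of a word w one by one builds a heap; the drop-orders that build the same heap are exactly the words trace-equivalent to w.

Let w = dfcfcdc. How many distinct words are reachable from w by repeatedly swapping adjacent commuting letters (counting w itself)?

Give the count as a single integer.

3

0(d) covers ∅
1(f) covers 0:d
2(c) covers 1:f
3(f) covers 2:c
4(c) covers 3:f
5(d) covers 3:f
6(c) covers 4:c
floor of heap: 0:d
completions by unplaced set U, small U first (add the entries for U minus each lowest piece of U):
  |U|=1: {5}:1  {6}:1
  |U|=2: {4,6}:1  {5,6}:2
  |U|=3: {4,5,6}:3
  |U|=4: {3,4,5,6}:3
  |U|=5: {2,3,4,5,6}:3
  start at 0(d): 3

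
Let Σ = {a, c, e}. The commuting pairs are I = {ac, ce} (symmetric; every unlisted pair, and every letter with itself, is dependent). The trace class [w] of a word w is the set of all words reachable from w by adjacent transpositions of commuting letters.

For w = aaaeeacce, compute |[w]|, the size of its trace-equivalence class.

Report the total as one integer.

piece 0:a — minimal
piece 1:a rests on {0:a}
piece 2:a rests on {1:a}
piece 3:e rests on {2:a}
piece 4:e rests on {3:e}
piece 5:a rests on {4:e}
piece 6:c — minimal
piece 7:c rests on {6:c}
piece 8:e rests on {5:a}
minimal pieces: {0:a, 6:c}
ways to finish when only these pieces remain (= sum over removing one remaining piece with nothing left below it):
  1 left: {7}→1  {8}→1
  2 left: {5,8}→1  {6,7}→1  {7,8}→2
  3 left: {4,5,8}→1  {5,7,8}→3  {6,7,8}→3
  4 left: {3,4,5,8}→1  {4,5,7,8}→4  {5,6,7,8}→6
  5 left: {2,3,4,5,8}→1  {3,4,5,7,8}→5  {4,5,6,7,8}→10
  6 left: {1,2,3,4,5,8}→1  {2,3,4,5,7,8}→6  {3,4,5,6,7,8}→15
  7 left: {0,1,2,3,4,5,8}→1  {1,2,3,4,5,7,8}→7  {2,3,4,5,6,7,8}→21
  placing 0:a first → 28 extensions
  placing 6:c first → 8 extensions
total linear extensions = 36

36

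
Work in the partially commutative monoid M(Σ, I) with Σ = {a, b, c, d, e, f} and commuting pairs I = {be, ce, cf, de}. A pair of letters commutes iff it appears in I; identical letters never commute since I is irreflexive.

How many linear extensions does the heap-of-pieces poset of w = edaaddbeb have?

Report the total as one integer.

drop 0:e onto floor
drop 1:d onto floor
drop 2:a onto {0:e, 1:d}
drop 3:a onto {2:a}
drop 4:d onto {3:a}
drop 5:d onto {4:d}
drop 6:b onto {5:d}
drop 7:e onto {3:a}
drop 8:b onto {6:b}
ground layer = {0:e, 1:d}
drop-orders for the pieces not yet dropped (sum over which currently-grounded one goes next):
  1 to go: {7} 1  {8} 1
  2 to go: {6,8} 1  {7,8} 2
  3 to go: {5,6,8} 1  {6,7,8} 3
  4 to go: {4,5,6,8} 1  {5,6,7,8} 4
  5 to go: {4,5,6,7,8} 5
  6 to go: {3,4,5,6,7,8} 5
  7 to go: {2,3,4,5,6,7,8} 5
  if 0:e drops first: 5 orders
  if 1:d drops first: 5 orders
heap linearizations: 10

10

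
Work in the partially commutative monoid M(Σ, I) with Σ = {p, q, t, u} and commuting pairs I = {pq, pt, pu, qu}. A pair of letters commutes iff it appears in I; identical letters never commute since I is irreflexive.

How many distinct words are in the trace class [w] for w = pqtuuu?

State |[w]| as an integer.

#0=p has no predecessor
#1=q has no predecessor
#2=t depends on [1:q]
#3=u depends on [2:t]
#4=u depends on [3:u]
#5=u depends on [4:u]
sources: [0:p, 1:q]
N(rest) = Σ N(rest − s) over sources s of rest; N(one piece) = 1:
  size 1 → [0]=1  [5]=1
  size 2 → [0,5]=2  [4,5]=1
  size 3 → [0,4,5]=3  [3,4,5]=1
  size 4 → [0,3,4,5]=4  [2,3,4,5]=1
  first=0(p) contributes 1
  first=1(q) contributes 5
|[w]| = 6

6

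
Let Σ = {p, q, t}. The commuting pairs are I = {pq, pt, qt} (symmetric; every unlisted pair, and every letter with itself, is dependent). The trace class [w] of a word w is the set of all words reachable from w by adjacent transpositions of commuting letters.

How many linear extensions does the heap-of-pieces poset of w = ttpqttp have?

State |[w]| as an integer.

0(t) covers ∅
1(t) covers 0:t
2(p) covers ∅
3(q) covers ∅
4(t) covers 1:t
5(t) covers 4:t
6(p) covers 2:p
floor of heap: 0:t, 2:p, 3:q
completions by unplaced set U, small U first (add the entries for U minus each lowest piece of U):
  |U|=1: {3}:1  {5}:1  {6}:1
  |U|=2: {2,6}:1  {3,5}:2  {3,6}:2  {4,5}:1  {5,6}:2
  |U|=3: {1,4,5}:1  {2,3,6}:3  {2,5,6}:3  {3,4,5}:3  {3,5,6}:6  {4,5,6}:3
  |U|=4: {0,1,4,5}:1  {1,3,4,5}:4  {1,4,5,6}:4  {2,3,5,6}:12  {2,4,5,6}:6  {3,4,5,6}:12
  |U|=5: {0,1,3,4,5}:5  {0,1,4,5,6}:5  {1,2,4,5,6}:10  {1,3,4,5,6}:20  {2,3,4,5,6}:30
  start at 0(t): 60
  start at 2(p): 30
  start at 3(q): 15
sum over floor = 105

105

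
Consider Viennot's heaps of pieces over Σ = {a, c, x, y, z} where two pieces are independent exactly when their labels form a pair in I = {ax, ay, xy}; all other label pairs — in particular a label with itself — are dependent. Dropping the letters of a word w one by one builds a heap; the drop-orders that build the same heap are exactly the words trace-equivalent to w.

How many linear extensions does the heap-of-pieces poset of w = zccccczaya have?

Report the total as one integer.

3

0(z) covers ∅
1(c) covers 0:z
2(c) covers 1:c
3(c) covers 2:c
4(c) covers 3:c
5(c) covers 4:c
6(z) covers 5:c
7(a) covers 6:z
8(y) covers 6:z
9(a) covers 7:a
floor of heap: 0:z
completions by unplaced set U, small U first (add the entries for U minus each lowest piece of U):
  |U|=1: {8}:1  {9}:1
  |U|=2: {7,9}:1  {8,9}:2
  |U|=3: {7,8,9}:3
  |U|=4: {6,7,8,9}:3
  |U|=5: {5,6,7,8,9}:3
  |U|=6: {4,5,6,7,8,9}:3
  |U|=7: {3,4,5,6,7,8,9}:3
  |U|=8: {2,3,4,5,6,7,8,9}:3
  start at 0(z): 3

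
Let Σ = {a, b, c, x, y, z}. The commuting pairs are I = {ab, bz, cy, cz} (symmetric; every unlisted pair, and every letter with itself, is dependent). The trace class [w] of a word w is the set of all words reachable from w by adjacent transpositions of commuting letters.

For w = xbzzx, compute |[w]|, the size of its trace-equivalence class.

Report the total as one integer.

3

#0=x has no predecessor
#1=b depends on [0:x]
#2=z depends on [0:x]
#3=z depends on [2:z]
#4=x depends on [1:b, 3:z]
sources: [0:x]
N(rest) = Σ N(rest − s) over sources s of rest; N(one piece) = 1:
  size 1 → [4]=1
  size 2 → [1,4]=1  [3,4]=1
  size 3 → [1,3,4]=2  [2,3,4]=1
  first=0(x) contributes 3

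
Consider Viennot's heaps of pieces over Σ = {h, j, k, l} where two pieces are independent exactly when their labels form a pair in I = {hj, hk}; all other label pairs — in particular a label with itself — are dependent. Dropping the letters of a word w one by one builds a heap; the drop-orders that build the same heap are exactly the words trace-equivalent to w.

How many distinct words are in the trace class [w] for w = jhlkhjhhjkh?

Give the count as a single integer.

140

0(j) covers ∅
1(h) covers ∅
2(l) covers 0:j, 1:h
3(k) covers 2:l
4(h) covers 2:l
5(j) covers 3:k
6(h) covers 4:h
7(h) covers 6:h
8(j) covers 5:j
9(k) covers 8:j
10(h) covers 7:h
floor of heap: 0:j, 1:h
completions by unplaced set U, small U first (add the entries for U minus each lowest piece of U):
  |U|=1: {9}:1  {10}:1
  |U|=2: {7,10}:1  {8,9}:1  {9,10}:2
  |U|=3: {5,8,9}:1  {6,7,10}:1  {7,9,10}:3  {8,9,10}:3
  |U|=4: {3,5,8,9}:1  {4,6,7,10}:1  {5,8,9,10}:4  {6,7,9,10}:4  {7,8,9,10}:6
  |U|=5: {3,5,8,9,10}:5  {4,6,7,9,10}:5  {5,7,8,9,10}:10  {6,7,8,9,10}:10
  |U|=6: {3,5,7,8,9,10}:15  {4,6,7,8,9,10}:15  {5,6,7,8,9,10}:20
  |U|=7: {3,5,6,7,8,9,10}:35  {4,5,6,7,8,9,10}:35
  |U|=8: {3,4,5,6,7,8,9,10}:70
  |U|=9: {2,3,4,5,6,7,8,9,10}:70
  start at 0(j): 70
  start at 1(h): 70
sum over floor = 140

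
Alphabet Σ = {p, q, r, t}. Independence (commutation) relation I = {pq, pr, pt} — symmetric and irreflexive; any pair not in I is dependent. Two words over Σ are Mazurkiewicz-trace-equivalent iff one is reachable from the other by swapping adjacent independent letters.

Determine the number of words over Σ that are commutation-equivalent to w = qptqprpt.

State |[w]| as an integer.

piece 0:q — minimal
piece 1:p — minimal
piece 2:t rests on {0:q}
piece 3:q rests on {2:t}
piece 4:p rests on {1:p}
piece 5:r rests on {3:q}
piece 6:p rests on {4:p}
piece 7:t rests on {5:r}
minimal pieces: {0:q, 1:p}
ways to finish when only these pieces remain (= sum over removing one remaining piece with nothing left below it):
  1 left: {6}→1  {7}→1
  2 left: {4,6}→1  {5,7}→1  {6,7}→2
  3 left: {1,4,6}→1  {3,5,7}→1  {4,6,7}→3  {5,6,7}→3
  4 left: {1,4,6,7}→4  {2,3,5,7}→1  {3,5,6,7}→4  {4,5,6,7}→6
  5 left: {0,2,3,5,7}→1  {1,4,5,6,7}→10  {2,3,5,6,7}→5  {3,4,5,6,7}→10
  6 left: {0,2,3,5,6,7}→6  {1,3,4,5,6,7}→20  {2,3,4,5,6,7}→15
  placing 0:q first → 35 extensions
  placing 1:p first → 21 extensions
total linear extensions = 56

56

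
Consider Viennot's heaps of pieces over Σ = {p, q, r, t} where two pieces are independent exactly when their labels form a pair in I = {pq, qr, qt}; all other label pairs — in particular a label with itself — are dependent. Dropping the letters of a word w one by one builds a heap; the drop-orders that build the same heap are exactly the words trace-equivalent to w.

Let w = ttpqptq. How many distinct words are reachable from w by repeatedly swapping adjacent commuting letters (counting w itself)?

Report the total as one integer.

drop 0:t onto floor
drop 1:t onto {0:t}
drop 2:p onto {1:t}
drop 3:q onto floor
drop 4:p onto {2:p}
drop 5:t onto {4:p}
drop 6:q onto {3:q}
ground layer = {0:t, 3:q}
drop-orders for the pieces not yet dropped (sum over which currently-grounded one goes next):
  1 to go: {5} 1  {6} 1
  2 to go: {3,6} 1  {4,5} 1  {5,6} 2
  3 to go: {2,4,5} 1  {3,5,6} 3  {4,5,6} 3
  4 to go: {1,2,4,5} 1  {2,4,5,6} 4  {3,4,5,6} 6
  5 to go: {0,1,2,4,5} 1  {1,2,4,5,6} 5  {2,3,4,5,6} 10
  if 0:t drops first: 15 orders
  if 3:q drops first: 6 orders
heap linearizations: 21

21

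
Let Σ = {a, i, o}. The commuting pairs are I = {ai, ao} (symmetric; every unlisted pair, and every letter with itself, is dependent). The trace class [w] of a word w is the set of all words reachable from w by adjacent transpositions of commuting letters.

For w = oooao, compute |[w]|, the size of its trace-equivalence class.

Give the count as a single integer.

drop 0:o onto floor
drop 1:o onto {0:o}
drop 2:o onto {1:o}
drop 3:a onto floor
drop 4:o onto {2:o}
ground layer = {0:o, 3:a}
drop-orders for the pieces not yet dropped (sum over which currently-grounded one goes next):
  1 to go: {3} 1  {4} 1
  2 to go: {2,4} 1  {3,4} 2
  3 to go: {1,2,4} 1  {2,3,4} 3
  if 0:o drops first: 4 orders
  if 3:a drops first: 1 orders
heap linearizations: 5

5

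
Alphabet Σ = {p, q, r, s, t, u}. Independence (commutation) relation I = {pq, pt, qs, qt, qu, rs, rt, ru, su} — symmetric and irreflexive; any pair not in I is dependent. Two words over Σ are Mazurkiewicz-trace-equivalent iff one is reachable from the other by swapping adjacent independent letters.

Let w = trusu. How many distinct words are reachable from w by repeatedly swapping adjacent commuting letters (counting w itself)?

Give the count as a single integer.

15

piece 0:t — minimal
piece 1:r — minimal
piece 2:u rests on {0:t}
piece 3:s rests on {0:t}
piece 4:u rests on {2:u}
minimal pieces: {0:t, 1:r}
ways to finish when only these pieces remain (= sum over removing one remaining piece with nothing left below it):
  1 left: {1}→1  {3}→1  {4}→1
  2 left: {1,3}→2  {1,4}→2  {2,4}→1  {3,4}→2
  3 left: {1,2,4}→3  {1,3,4}→6  {2,3,4}→3
  placing 0:t first → 12 extensions
  placing 1:r first → 3 extensions
total linear extensions = 15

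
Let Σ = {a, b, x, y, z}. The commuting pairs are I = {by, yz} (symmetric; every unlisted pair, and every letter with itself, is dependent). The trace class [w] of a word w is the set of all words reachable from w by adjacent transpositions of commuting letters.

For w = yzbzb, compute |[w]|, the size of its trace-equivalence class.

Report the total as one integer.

piece 0:y — minimal
piece 1:z — minimal
piece 2:b rests on {1:z}
piece 3:z rests on {2:b}
piece 4:b rests on {3:z}
minimal pieces: {0:y, 1:z}
ways to finish when only these pieces remain (= sum over removing one remaining piece with nothing left below it):
  1 left: {0}→1  {4}→1
  2 left: {0,4}→2  {3,4}→1
  3 left: {0,3,4}→3  {2,3,4}→1
  placing 0:y first → 1 extensions
  placing 1:z first → 4 extensions
total linear extensions = 5

5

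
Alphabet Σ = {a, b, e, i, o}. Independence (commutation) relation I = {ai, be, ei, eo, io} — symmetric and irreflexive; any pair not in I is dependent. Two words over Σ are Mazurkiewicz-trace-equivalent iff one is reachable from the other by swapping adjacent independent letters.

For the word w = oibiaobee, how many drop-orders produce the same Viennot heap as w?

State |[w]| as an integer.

#0=o has no predecessor
#1=i has no predecessor
#2=b depends on [0:o, 1:i]
#3=i depends on [2:b]
#4=a depends on [2:b]
#5=o depends on [4:a]
#6=b depends on [3:i, 5:o]
#7=e depends on [4:a]
#8=e depends on [7:e]
sources: [0:o, 1:i]
N(rest) = Σ N(rest − s) over sources s of rest; N(one piece) = 1:
  size 1 → [6]=1  [8]=1
  size 2 → [3,6]=1  [5,6]=1  [6,8]=2  [7,8]=1
  size 3 → [3,5,6]=2  [3,6,8]=3  [5,6,8]=3  [6,7,8]=3
  size 4 → [3,5,6,8]=8  [3,6,7,8]=6  [5,6,7,8]=6
  size 5 → [3,5,6,7,8]=20  [4,5,6,7,8]=6
  size 6 → [3,4,5,6,7,8]=26
  size 7 → [2,3,4,5,6,7,8]=26
  first=0(o) contributes 26
  first=1(i) contributes 26
|[w]| = 52

52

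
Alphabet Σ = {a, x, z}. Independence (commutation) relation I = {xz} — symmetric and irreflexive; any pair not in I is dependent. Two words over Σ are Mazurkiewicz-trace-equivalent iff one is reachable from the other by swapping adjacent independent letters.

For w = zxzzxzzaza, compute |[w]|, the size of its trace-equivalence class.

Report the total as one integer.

21

drop 0:z onto floor
drop 1:x onto floor
drop 2:z onto {0:z}
drop 3:z onto {2:z}
drop 4:x onto {1:x}
drop 5:z onto {3:z}
drop 6:z onto {5:z}
drop 7:a onto {4:x, 6:z}
drop 8:z onto {7:a}
drop 9:a onto {8:z}
ground layer = {0:z, 1:x}
drop-orders for the pieces not yet dropped (sum over which currently-grounded one goes next):
  1 to go: {9} 1
  2 to go: {8,9} 1
  3 to go: {7,8,9} 1
  4 to go: {4,7,8,9} 1  {6,7,8,9} 1
  5 to go: {1,4,7,8,9} 1  {4,6,7,8,9} 2  {5,6,7,8,9} 1
  6 to go: {1,4,6,7,8,9} 3  {3,5,6,7,8,9} 1  {4,5,6,7,8,9} 3
  7 to go: {1,4,5,6,7,8,9} 6  {2,3,5,6,7,8,9} 1  {3,4,5,6,7,8,9} 4
  8 to go: {0,2,3,5,6,7,8,9} 1  {1,3,4,5,6,7,8,9} 10  {2,3,4,5,6,7,8,9} 5
  if 0:z drops first: 15 orders
  if 1:x drops first: 6 orders
heap linearizations: 21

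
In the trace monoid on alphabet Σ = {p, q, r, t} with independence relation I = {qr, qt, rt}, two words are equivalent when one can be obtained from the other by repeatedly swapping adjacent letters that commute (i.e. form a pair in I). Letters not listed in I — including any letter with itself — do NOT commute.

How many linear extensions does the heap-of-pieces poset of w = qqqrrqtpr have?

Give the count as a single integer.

105

0(q) covers ∅
1(q) covers 0:q
2(q) covers 1:q
3(r) covers ∅
4(r) covers 3:r
5(q) covers 2:q
6(t) covers ∅
7(p) covers 4:r, 5:q, 6:t
8(r) covers 7:p
floor of heap: 0:q, 3:r, 6:t
completions by unplaced set U, small U first (add the entries for U minus each lowest piece of U):
  |U|=1: {8}:1
  |U|=2: {7,8}:1
  |U|=3: {4,7,8}:1  {5,7,8}:1  {6,7,8}:1
  |U|=4: {2,5,7,8}:1  {3,4,7,8}:1  {4,5,7,8}:2  {4,6,7,8}:2  {5,6,7,8}:2
  |U|=5: {1,2,5,7,8}:1  {2,4,5,7,8}:3  {2,5,6,7,8}:3  {3,4,5,7,8}:3  {3,4,6,7,8}:3  {4,5,6,7,8}:6
  |U|=6: {0,1,2,5,7,8}:1  {1,2,4,5,7,8}:4  {1,2,5,6,7,8}:4  {2,3,4,5,7,8}:6  {2,4,5,6,7,8}:12  {3,4,5,6,7,8}:12
  |U|=7: {0,1,2,4,5,7,8}:5  {0,1,2,5,6,7,8}:5  {1,2,3,4,5,7,8}:10  {1,2,4,5,6,7,8}:20  {2,3,4,5,6,7,8}:30
  start at 0(q): 60
  start at 3(r): 30
  start at 6(t): 15
sum over floor = 105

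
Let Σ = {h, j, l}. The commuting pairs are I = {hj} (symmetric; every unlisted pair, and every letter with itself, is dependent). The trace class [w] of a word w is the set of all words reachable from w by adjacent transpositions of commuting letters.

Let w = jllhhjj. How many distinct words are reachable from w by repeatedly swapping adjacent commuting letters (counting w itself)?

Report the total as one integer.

piece 0:j — minimal
piece 1:l rests on {0:j}
piece 2:l rests on {1:l}
piece 3:h rests on {2:l}
piece 4:h rests on {3:h}
piece 5:j rests on {2:l}
piece 6:j rests on {5:j}
minimal pieces: {0:j}
ways to finish when only these pieces remain (= sum over removing one remaining piece with nothing left below it):
  1 left: {4}→1  {6}→1
  2 left: {3,4}→1  {4,6}→2  {5,6}→1
  3 left: {3,4,6}→3  {4,5,6}→3
  4 left: {3,4,5,6}→6
  5 left: {2,3,4,5,6}→6
  placing 0:j first → 6 extensions

6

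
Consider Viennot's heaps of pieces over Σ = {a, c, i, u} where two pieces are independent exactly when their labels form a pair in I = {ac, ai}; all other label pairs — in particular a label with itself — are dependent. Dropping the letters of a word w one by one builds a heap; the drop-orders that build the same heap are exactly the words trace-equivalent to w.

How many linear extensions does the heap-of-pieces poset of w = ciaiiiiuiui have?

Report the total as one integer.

7

0(c) covers ∅
1(i) covers 0:c
2(a) covers ∅
3(i) covers 1:i
4(i) covers 3:i
5(i) covers 4:i
6(i) covers 5:i
7(u) covers 2:a, 6:i
8(i) covers 7:u
9(u) covers 8:i
10(i) covers 9:u
floor of heap: 0:c, 2:a
completions by unplaced set U, small U first (add the entries for U minus each lowest piece of U):
  |U|=1: {10}:1
  |U|=2: {9,10}:1
  |U|=3: {8,9,10}:1
  |U|=4: {7,8,9,10}:1
  |U|=5: {2,7,8,9,10}:1  {6,7,8,9,10}:1
  |U|=6: {2,6,7,8,9,10}:2  {5,6,7,8,9,10}:1
  |U|=7: {2,5,6,7,8,9,10}:3  {4,5,6,7,8,9,10}:1
  |U|=8: {2,4,5,6,7,8,9,10}:4  {3,4,5,6,7,8,9,10}:1
  |U|=9: {1,3,4,5,6,7,8,9,10}:1  {2,3,4,5,6,7,8,9,10}:5
  start at 0(c): 6
  start at 2(a): 1
sum over floor = 7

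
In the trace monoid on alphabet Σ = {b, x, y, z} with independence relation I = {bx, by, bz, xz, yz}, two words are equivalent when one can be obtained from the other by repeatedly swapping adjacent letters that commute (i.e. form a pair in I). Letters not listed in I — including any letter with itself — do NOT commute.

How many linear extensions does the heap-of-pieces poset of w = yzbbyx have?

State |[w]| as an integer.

#0=y has no predecessor
#1=z has no predecessor
#2=b has no predecessor
#3=b depends on [2:b]
#4=y depends on [0:y]
#5=x depends on [4:y]
sources: [0:y, 1:z, 2:b]
N(rest) = Σ N(rest − s) over sources s of rest; N(one piece) = 1:
  size 1 → [1]=1  [3]=1  [5]=1
  size 2 → [1,3]=2  [1,5]=2  [2,3]=1  [3,5]=2  [4,5]=1
  size 3 → [0,4,5]=1  [1,2,3]=3  [1,3,5]=6  [1,4,5]=3  [2,3,5]=3  [3,4,5]=3
  size 4 → [0,1,4,5]=4  [0,3,4,5]=4  [1,2,3,5]=12  [1,3,4,5]=12  [2,3,4,5]=6
  first=0(y) contributes 30
  first=1(z) contributes 10
  first=2(b) contributes 20
|[w]| = 60

60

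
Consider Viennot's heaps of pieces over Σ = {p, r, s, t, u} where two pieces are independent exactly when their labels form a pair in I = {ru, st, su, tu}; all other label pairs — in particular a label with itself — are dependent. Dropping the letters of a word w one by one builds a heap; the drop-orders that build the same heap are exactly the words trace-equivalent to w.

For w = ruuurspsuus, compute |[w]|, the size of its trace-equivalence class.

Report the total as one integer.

piece 0:r — minimal
piece 1:u — minimal
piece 2:u rests on {1:u}
piece 3:u rests on {2:u}
piece 4:r rests on {0:r}
piece 5:s rests on {4:r}
piece 6:p rests on {3:u, 5:s}
piece 7:s rests on {6:p}
piece 8:u rests on {6:p}
piece 9:u rests on {8:u}
piece 10:s rests on {7:s}
minimal pieces: {0:r, 1:u}
ways to finish when only these pieces remain (= sum over removing one remaining piece with nothing left below it):
  1 left: {9}→1  {10}→1
  2 left: {7,10}→1  {8,9}→1  {9,10}→2
  3 left: {7,9,10}→3  {8,9,10}→3
  4 left: {7,8,9,10}→6
  5 left: {6,7,8,9,10}→6
  6 left: {3,6,7,8,9,10}→6  {5,6,7,8,9,10}→6
  7 left: {2,3,6,7,8,9,10}→6  {3,5,6,7,8,9,10}→12  {4,5,6,7,8,9,10}→6
  8 left: {0,4,5,6,7,8,9,10}→6  {1,2,3,6,7,8,9,10}→6  {2,3,5,6,7,8,9,10}→18  {3,4,5,6,7,8,9,10}→18
  9 left: {0,3,4,5,6,7,8,9,10}→24  {1,2,3,5,6,7,8,9,10}→24  {2,3,4,5,6,7,8,9,10}→36
  placing 0:r first → 60 extensions
  placing 1:u first → 60 extensions
total linear extensions = 120

120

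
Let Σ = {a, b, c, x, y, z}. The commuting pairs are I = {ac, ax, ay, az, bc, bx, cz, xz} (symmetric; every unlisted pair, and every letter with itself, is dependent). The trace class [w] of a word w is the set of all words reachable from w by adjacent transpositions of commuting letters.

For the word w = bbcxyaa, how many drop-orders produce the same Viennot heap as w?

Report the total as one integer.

31

drop 0:b onto floor
drop 1:b onto {0:b}
drop 2:c onto floor
drop 3:x onto {2:c}
drop 4:y onto {1:b, 3:x}
drop 5:a onto {1:b}
drop 6:a onto {5:a}
ground layer = {0:b, 2:c}
drop-orders for the pieces not yet dropped (sum over which currently-grounded one goes next):
  1 to go: {4} 1  {6} 1
  2 to go: {3,4} 1  {4,6} 2  {5,6} 1
  3 to go: {2,3,4} 1  {3,4,6} 3  {4,5,6} 3
  4 to go: {1,4,5,6} 3  {2,3,4,6} 4  {3,4,5,6} 6
  5 to go: {0,1,4,5,6} 3  {1,3,4,5,6} 9  {2,3,4,5,6} 10
  if 0:b drops first: 19 orders
  if 2:c drops first: 12 orders
heap linearizations: 31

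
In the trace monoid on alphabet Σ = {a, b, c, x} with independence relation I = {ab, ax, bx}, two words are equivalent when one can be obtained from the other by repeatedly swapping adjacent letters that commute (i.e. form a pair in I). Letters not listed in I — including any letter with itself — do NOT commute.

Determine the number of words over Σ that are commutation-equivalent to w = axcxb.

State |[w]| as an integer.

4

piece 0:a — minimal
piece 1:x — minimal
piece 2:c rests on {0:a, 1:x}
piece 3:x rests on {2:c}
piece 4:b rests on {2:c}
minimal pieces: {0:a, 1:x}
ways to finish when only these pieces remain (= sum over removing one remaining piece with nothing left below it):
  1 left: {3}→1  {4}→1
  2 left: {3,4}→2
  3 left: {2,3,4}→2
  placing 0:a first → 2 extensions
  placing 1:x first → 2 extensions
total linear extensions = 4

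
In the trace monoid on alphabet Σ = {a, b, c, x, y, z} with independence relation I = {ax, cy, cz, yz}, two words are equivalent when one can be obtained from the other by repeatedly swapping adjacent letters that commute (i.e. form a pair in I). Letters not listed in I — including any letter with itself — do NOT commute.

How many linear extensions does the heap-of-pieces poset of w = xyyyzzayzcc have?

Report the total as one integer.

piece 0:x — minimal
piece 1:y rests on {0:x}
piece 2:y rests on {1:y}
piece 3:y rests on {2:y}
piece 4:z rests on {0:x}
piece 5:z rests on {4:z}
piece 6:a rests on {3:y, 5:z}
piece 7:y rests on {6:a}
piece 8:z rests on {6:a}
piece 9:c rests on {6:a}
piece 10:c rests on {9:c}
minimal pieces: {0:x}
ways to finish when only these pieces remain (= sum over removing one remaining piece with nothing left below it):
  1 left: {7}→1  {8}→1  {10}→1
  2 left: {7,8}→2  {7,10}→2  {8,10}→2  {9,10}→1
  3 left: {7,8,10}→6  {7,9,10}→3  {8,9,10}→3
  4 left: {7,8,9,10}→12
  5 left: {6,7,8,9,10}→12
  6 left: {3,6,7,8,9,10}→12  {5,6,7,8,9,10}→12
  7 left: {2,3,6,7,8,9,10}→12  {3,5,6,7,8,9,10}→24  {4,5,6,7,8,9,10}→12
  8 left: {1,2,3,6,7,8,9,10}→12  {2,3,5,6,7,8,9,10}→36  {3,4,5,6,7,8,9,10}→36
  9 left: {1,2,3,5,6,7,8,9,10}→48  {2,3,4,5,6,7,8,9,10}→72
  placing 0:x first → 120 extensions

120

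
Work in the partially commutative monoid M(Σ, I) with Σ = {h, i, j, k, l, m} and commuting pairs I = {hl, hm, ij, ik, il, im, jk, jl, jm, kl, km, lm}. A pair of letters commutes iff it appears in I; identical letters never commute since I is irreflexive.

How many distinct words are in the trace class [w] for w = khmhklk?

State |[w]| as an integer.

42

0(k) covers ∅
1(h) covers 0:k
2(m) covers ∅
3(h) covers 1:h
4(k) covers 3:h
5(l) covers ∅
6(k) covers 4:k
floor of heap: 0:k, 2:m, 5:l
completions by unplaced set U, small U first (add the entries for U minus each lowest piece of U):
  |U|=1: {2}:1  {5}:1  {6}:1
  |U|=2: {2,5}:2  {2,6}:2  {4,6}:1  {5,6}:2
  |U|=3: {2,4,6}:3  {2,5,6}:6  {3,4,6}:1  {4,5,6}:3
  |U|=4: {1,3,4,6}:1  {2,3,4,6}:4  {2,4,5,6}:12  {3,4,5,6}:4
  |U|=5: {0,1,3,4,6}:1  {1,2,3,4,6}:5  {1,3,4,5,6}:5  {2,3,4,5,6}:20
  start at 0(k): 30
  start at 2(m): 6
  start at 5(l): 6
sum over floor = 42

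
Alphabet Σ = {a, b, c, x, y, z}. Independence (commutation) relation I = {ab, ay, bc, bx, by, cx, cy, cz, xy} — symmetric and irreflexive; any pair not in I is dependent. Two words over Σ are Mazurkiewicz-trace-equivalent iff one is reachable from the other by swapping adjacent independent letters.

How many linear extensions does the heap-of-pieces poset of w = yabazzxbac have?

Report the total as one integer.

48

piece 0:y — minimal
piece 1:a — minimal
piece 2:b — minimal
piece 3:a rests on {1:a}
piece 4:z rests on {0:y, 2:b, 3:a}
piece 5:z rests on {4:z}
piece 6:x rests on {5:z}
piece 7:b rests on {5:z}
piece 8:a rests on {6:x}
piece 9:c rests on {8:a}
minimal pieces: {0:y, 1:a, 2:b}
ways to finish when only these pieces remain (= sum over removing one remaining piece with nothing left below it):
  1 left: {7}→1  {9}→1
  2 left: {7,9}→2  {8,9}→1
  3 left: {6,8,9}→1  {7,8,9}→3
  4 left: {6,7,8,9}→4
  5 left: {5,6,7,8,9}→4
  6 left: {4,5,6,7,8,9}→4
  7 left: {0,4,5,6,7,8,9}→4  {2,4,5,6,7,8,9}→4  {3,4,5,6,7,8,9}→4
  8 left: {0,2,4,5,6,7,8,9}→8  {0,3,4,5,6,7,8,9}→8  {1,3,4,5,6,7,8,9}→4  {2,3,4,5,6,7,8,9}→8
  placing 0:y first → 12 extensions
  placing 1:a first → 24 extensions
  placing 2:b first → 12 extensions
total linear extensions = 48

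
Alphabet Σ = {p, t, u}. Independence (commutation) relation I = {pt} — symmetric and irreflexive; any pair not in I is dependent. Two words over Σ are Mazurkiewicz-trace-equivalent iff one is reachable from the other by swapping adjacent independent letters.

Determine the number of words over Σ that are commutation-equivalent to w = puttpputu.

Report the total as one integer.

6

0(p) covers ∅
1(u) covers 0:p
2(t) covers 1:u
3(t) covers 2:t
4(p) covers 1:u
5(p) covers 4:p
6(u) covers 3:t, 5:p
7(t) covers 6:u
8(u) covers 7:t
floor of heap: 0:p
completions by unplaced set U, small U first (add the entries for U minus each lowest piece of U):
  |U|=1: {8}:1
  |U|=2: {7,8}:1
  |U|=3: {6,7,8}:1
  |U|=4: {3,6,7,8}:1  {5,6,7,8}:1
  |U|=5: {2,3,6,7,8}:1  {3,5,6,7,8}:2  {4,5,6,7,8}:1
  |U|=6: {2,3,5,6,7,8}:3  {3,4,5,6,7,8}:3
  |U|=7: {2,3,4,5,6,7,8}:6
  start at 0(p): 6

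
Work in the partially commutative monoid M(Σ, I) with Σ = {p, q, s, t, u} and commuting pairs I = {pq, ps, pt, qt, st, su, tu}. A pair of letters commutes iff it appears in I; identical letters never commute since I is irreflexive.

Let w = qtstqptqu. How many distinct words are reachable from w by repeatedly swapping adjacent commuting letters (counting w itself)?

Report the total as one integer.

#0=q has no predecessor
#1=t has no predecessor
#2=s depends on [0:q]
#3=t depends on [1:t]
#4=q depends on [2:s]
#5=p has no predecessor
#6=t depends on [3:t]
#7=q depends on [4:q]
#8=u depends on [5:p, 7:q]
sources: [0:q, 1:t, 5:p]
N(rest) = Σ N(rest − s) over sources s of rest; N(one piece) = 1:
  size 1 → [6]=1  [8]=1
  size 2 → [3,6]=1  [5,8]=1  [6,8]=2  [7,8]=1
  size 3 → [1,3,6]=1  [3,6,8]=3  [4,7,8]=1  [5,6,8]=3  [5,7,8]=2  [6,7,8]=3
  size 4 → [1,3,6,8]=4  [2,4,7,8]=1  [3,5,6,8]=6  [3,6,7,8]=6  [4,5,7,8]=3  [4,6,7,8]=4  [5,6,7,8]=8
  size 5 → [0,2,4,7,8]=1  [1,3,5,6,8]=10  [1,3,6,7,8]=10  [2,4,5,7,8]=4  [2,4,6,7,8]=5  [3,4,6,7,8]=10  [3,5,6,7,8]=20  [4,5,6,7,8]=15
  size 6 → [0,2,4,5,7,8]=5  [0,2,4,6,7,8]=6  [1,3,4,6,7,8]=20  [1,3,5,6,7,8]=40  [2,3,4,6,7,8]=15  [2,4,5,6,7,8]=24  [3,4,5,6,7,8]=45
  size 7 → [0,2,3,4,6,7,8]=21  [0,2,4,5,6,7,8]=35  [1,2,3,4,6,7,8]=35  [1,3,4,5,6,7,8]=105  [2,3,4,5,6,7,8]=84
  first=0(q) contributes 224
  first=1(t) contributes 140
  first=5(p) contributes 56
|[w]| = 420

420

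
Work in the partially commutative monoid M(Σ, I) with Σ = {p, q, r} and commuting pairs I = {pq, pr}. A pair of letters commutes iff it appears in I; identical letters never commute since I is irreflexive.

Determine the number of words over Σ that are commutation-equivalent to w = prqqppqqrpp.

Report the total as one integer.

#0=p has no predecessor
#1=r has no predecessor
#2=q depends on [1:r]
#3=q depends on [2:q]
#4=p depends on [0:p]
#5=p depends on [4:p]
#6=q depends on [3:q]
#7=q depends on [6:q]
#8=r depends on [7:q]
#9=p depends on [5:p]
#10=p depends on [9:p]
sources: [0:p, 1:r]
N(rest) = Σ N(rest − s) over sources s of rest; N(one piece) = 1:
  size 1 → [8]=1  [10]=1
  size 2 → [7,8]=1  [8,10]=2  [9,10]=1
  size 3 → [5,9,10]=1  [6,7,8]=1  [7,8,10]=3  [8,9,10]=3
  size 4 → [3,6,7,8]=1  [4,5,9,10]=1  [5,8,9,10]=4  [6,7,8,10]=4  [7,8,9,10]=6
  size 5 → [0,4,5,9,10]=1  [2,3,6,7,8]=1  [3,6,7,8,10]=5  [4,5,8,9,10]=5  [5,7,8,9,10]=10  [6,7,8,9,10]=10
  size 6 → [0,4,5,8,9,10]=6  [1,2,3,6,7,8]=1  [2,3,6,7,8,10]=6  [3,6,7,8,9,10]=15  [4,5,7,8,9,10]=15  [5,6,7,8,9,10]=20
  size 7 → [0,4,5,7,8,9,10]=21  [1,2,3,6,7,8,10]=7  [2,3,6,7,8,9,10]=21  [3,5,6,7,8,9,10]=35  [4,5,6,7,8,9,10]=35
  size 8 → [0,4,5,6,7,8,9,10]=56  [1,2,3,6,7,8,9,10]=28  [2,3,5,6,7,8,9,10]=56  [3,4,5,6,7,8,9,10]=70
  size 9 → [0,3,4,5,6,7,8,9,10]=126  [1,2,3,5,6,7,8,9,10]=84  [2,3,4,5,6,7,8,9,10]=126
  first=0(p) contributes 210
  first=1(r) contributes 252
|[w]| = 462

462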